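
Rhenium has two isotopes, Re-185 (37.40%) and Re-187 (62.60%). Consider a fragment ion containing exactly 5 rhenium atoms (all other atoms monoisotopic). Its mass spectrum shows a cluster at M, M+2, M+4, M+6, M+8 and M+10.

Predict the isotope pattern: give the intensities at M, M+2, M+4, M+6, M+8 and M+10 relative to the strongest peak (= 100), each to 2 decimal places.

The 5 Re atoms are independent, so intensities follow the terms of (0.3740 + 0.6260)^5.
P(M) = 0.3740^5 = 0.007317
P(M+2) = 5 × 0.3740^4 × 0.6260^1 = 0.061239
P(M+4) = 10 × 0.3740^3 × 0.6260^2 = 0.205005
P(M+6) = 10 × 0.3740^2 × 0.6260^3 = 0.343136
P(M+8) = 5 × 0.3740^1 × 0.6260^4 = 0.287170
P(M+10) = 0.6260^5 = 0.096133
The M+6 peak is largest (0.343136); scaling to 100 gives 2.13 : 17.85 : 59.74 : 100.00 : 83.69 : 28.02.

2.13 : 17.85 : 59.74 : 100.00 : 83.69 : 28.02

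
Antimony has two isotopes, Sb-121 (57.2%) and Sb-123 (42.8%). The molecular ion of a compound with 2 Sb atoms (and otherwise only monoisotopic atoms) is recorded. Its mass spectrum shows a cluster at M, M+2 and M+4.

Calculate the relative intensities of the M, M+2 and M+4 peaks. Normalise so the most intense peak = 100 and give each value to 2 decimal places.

66.82 : 100.00 : 37.41

Expanding (0.572 + 0.428)^2:
P(M) = 0.572^2 = 0.327184
P(M+2) = 2 × 0.572^1 × 0.428^1 = 0.489632
P(M+4) = 0.428^2 = 0.183184
The M+2 peak is largest (0.489632); scaling to 100 gives 66.82 : 100.00 : 37.41.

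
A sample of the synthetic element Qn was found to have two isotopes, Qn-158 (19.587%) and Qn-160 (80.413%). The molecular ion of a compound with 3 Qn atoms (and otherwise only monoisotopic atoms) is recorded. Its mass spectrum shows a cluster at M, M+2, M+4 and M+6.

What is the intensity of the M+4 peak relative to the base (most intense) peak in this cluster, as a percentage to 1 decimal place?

(0.19587 + 0.80413)^3 gives M 0.0075, M+2 0.0926, M+4 0.3800, M+6 0.5200; the largest is M+6.
P(M+6) = C(3,3) × 0.19587^0 × 0.80413^3 = 1 × 1.0000 × 0.51997061 = 0.519971 (base)
P(M+4) = C(3,2) × 0.19587^1 × 0.80413^2 = 3 × 0.19587 × 0.64662506 = 0.379963
Relative intensity = 0.379963 / 0.519971 × 100 = 73.1

73.1%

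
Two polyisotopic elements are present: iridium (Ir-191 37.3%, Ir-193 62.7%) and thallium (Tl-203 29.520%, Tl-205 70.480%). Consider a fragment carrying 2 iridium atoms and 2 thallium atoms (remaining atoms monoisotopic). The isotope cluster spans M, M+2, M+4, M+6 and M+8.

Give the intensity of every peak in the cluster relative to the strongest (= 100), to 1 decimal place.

Iridium pattern (n=2): 0.139129 : 0.467742 : 0.393129
Thallium pattern (n=2): 0.08714304 : 0.41611392 : 0.49674304
Convolve the two distributions (both contribute in 2-u steps):
  M: 0.139129×0.08714304 = 0.012124
  M+2: 0.139129×0.41611392 + 0.467742×0.08714304 = 0.098654
  M+4: 0.139129×0.49674304 + 0.467742×0.41611392 + 0.393129×0.08714304 = 0.298004
  M+6: 0.467742×0.49674304 + 0.393129×0.41611392 = 0.395934
  M+8: 0.393129×0.49674304 = 0.195284
Scale to base peak (0.395934) = 100: 3.1 : 24.9 : 75.3 : 100.0 : 49.3

3.1 : 24.9 : 75.3 : 100.0 : 49.3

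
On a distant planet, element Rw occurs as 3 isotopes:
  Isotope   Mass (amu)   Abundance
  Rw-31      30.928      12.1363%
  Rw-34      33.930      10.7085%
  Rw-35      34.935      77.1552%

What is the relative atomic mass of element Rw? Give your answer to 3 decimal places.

34.341 amu

Weight each isotope mass by its fractional abundance: 0.121363 × 30.928 + 0.107085 × 33.930 + 0.771552 × 34.935
= 3.7535 + 3.6334 + 26.9542 = 34.3411 amu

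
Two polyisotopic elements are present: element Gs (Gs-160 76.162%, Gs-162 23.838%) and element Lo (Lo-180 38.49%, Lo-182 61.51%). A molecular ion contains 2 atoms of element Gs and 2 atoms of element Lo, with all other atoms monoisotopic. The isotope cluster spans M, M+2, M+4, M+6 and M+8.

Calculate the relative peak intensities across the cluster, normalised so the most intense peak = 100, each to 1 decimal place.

Element Gs pattern (n=2): 0.58006502 : 0.36310995 : 0.05682502
Element Lo pattern (n=2): 0.14814801 : 0.47350398 : 0.37834801
Convolve the two distributions (both contribute in 2-u steps):
  M: 0.58006502×0.14814801 = 0.085935
  M+2: 0.58006502×0.47350398 + 0.36310995×0.14814801 = 0.328457
  M+4: 0.58006502×0.37834801 + 0.36310995×0.47350398 + 0.05682502×0.14814801 = 0.399819
  M+6: 0.36310995×0.37834801 + 0.05682502×0.47350398 = 0.164289
  M+8: 0.05682502×0.37834801 = 0.021500
Scale to base peak (0.399819) = 100: 21.5 : 82.2 : 100.0 : 41.1 : 5.4

21.5 : 82.2 : 100.0 : 41.1 : 5.4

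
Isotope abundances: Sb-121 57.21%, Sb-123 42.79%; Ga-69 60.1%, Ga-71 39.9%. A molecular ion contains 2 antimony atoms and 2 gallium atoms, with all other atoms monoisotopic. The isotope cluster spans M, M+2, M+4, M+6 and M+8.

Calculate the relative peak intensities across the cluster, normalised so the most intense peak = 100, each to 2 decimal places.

33.49 : 94.55 : 100.00 : 46.95 : 8.26

Antimony pattern (n=2): 0.32729841 : 0.48960318 : 0.18309841
Gallium pattern (n=2): 0.361201 : 0.479598 : 0.159201
Convolve the two distributions (both contribute in 2-u steps):
  M: 0.32729841×0.361201 = 0.118221
  M+2: 0.32729841×0.479598 + 0.48960318×0.361201 = 0.333817
  M+4: 0.32729841×0.159201 + 0.48960318×0.479598 + 0.18309841×0.361201 = 0.353054
  M+6: 0.48960318×0.159201 + 0.18309841×0.479598 = 0.165759
  M+8: 0.18309841×0.159201 = 0.029149
Scale to base peak (0.353054) = 100: 33.49 : 94.55 : 100.00 : 46.95 : 8.26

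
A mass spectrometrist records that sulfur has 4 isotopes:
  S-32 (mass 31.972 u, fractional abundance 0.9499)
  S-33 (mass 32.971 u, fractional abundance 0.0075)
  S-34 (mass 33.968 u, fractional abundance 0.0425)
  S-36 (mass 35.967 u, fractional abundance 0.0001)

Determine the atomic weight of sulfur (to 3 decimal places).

The abundance-weighted mean is 0.9499 × 31.972 + 0.0075 × 32.971 + 0.0425 × 33.968 + 0.0001 × 35.967
= 30.3702 + 0.2473 + 1.4436 + 0.0036 = 32.0647 u

32.065 u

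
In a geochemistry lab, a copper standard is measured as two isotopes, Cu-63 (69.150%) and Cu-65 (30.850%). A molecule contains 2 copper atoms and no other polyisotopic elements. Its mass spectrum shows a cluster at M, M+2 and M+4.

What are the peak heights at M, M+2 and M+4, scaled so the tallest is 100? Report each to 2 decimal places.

100.00 : 89.23 : 19.90

The 2 Cu atoms are independent, so intensities follow the terms of (0.69150 + 0.30850)^2.
P(M) = 0.69150^2 = 0.478172
P(M+2) = 2 × 0.69150^1 × 0.30850^1 = 0.426656
P(M+4) = 0.30850^2 = 0.095172
The M peak is largest (0.478172); scaling to 100 gives 100.00 : 89.23 : 19.90.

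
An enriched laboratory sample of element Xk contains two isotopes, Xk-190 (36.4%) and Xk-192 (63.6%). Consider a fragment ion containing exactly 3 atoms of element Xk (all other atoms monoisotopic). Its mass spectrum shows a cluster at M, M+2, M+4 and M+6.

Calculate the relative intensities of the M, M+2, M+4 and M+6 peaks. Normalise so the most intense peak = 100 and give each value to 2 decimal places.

Expanding (0.364 + 0.636)^3:
P(M) = 0.364^3 = 0.048229
P(M+2) = 3 × 0.364^2 × 0.636^1 = 0.252802
P(M+4) = 3 × 0.364^1 × 0.636^2 = 0.441710
P(M+6) = 0.636^3 = 0.257259
The M+4 peak is largest (0.441710); scaling to 100 gives 10.92 : 57.23 : 100.00 : 58.24.

10.92 : 57.23 : 100.00 : 58.24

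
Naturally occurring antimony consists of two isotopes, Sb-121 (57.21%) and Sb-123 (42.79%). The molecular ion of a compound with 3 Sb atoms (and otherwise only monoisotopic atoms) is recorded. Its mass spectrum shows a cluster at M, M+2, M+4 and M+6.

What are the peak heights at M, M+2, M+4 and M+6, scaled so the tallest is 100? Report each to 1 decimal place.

The 3 Sb atoms are independent, so intensities follow the terms of (0.5721 + 0.4279)^3.
P(M) = 0.5721^3 = 0.187247
P(M+2) = 3 × 0.5721^2 × 0.4279^1 = 0.420153
P(M+4) = 3 × 0.5721^1 × 0.4279^2 = 0.314252
P(M+6) = 0.4279^3 = 0.078348
The M+2 peak is largest (0.420153); scaling to 100 gives 44.6 : 100.0 : 74.8 : 18.6.

44.6 : 100.0 : 74.8 : 18.6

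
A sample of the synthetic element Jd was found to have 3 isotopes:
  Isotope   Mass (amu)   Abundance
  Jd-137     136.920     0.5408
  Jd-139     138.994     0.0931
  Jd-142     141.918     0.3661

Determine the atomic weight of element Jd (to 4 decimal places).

Average mass = Σ (abundance × isotope mass) = 0.5408 × 136.920 + 0.0931 × 138.994 + 0.3661 × 141.918
= 74.04634 + 12.94034 + 51.95618 = 138.94286 amu

138.9429 amu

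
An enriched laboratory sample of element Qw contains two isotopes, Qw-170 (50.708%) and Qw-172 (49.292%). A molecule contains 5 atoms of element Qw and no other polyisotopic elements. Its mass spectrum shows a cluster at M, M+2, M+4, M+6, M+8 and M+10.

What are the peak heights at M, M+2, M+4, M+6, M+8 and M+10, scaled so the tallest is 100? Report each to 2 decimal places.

10.58 : 51.44 : 100.00 : 97.21 : 47.25 : 9.19

Expanding (0.50708 + 0.49292)^5:
P(M) = 0.50708^5 = 0.033526
P(M+2) = 5 × 0.50708^4 × 0.49292^1 = 0.162949
P(M+4) = 10 × 0.50708^3 × 0.49292^2 = 0.316798
P(M+6) = 10 × 0.50708^2 × 0.49292^3 = 0.307951
P(M+8) = 5 × 0.50708^1 × 0.49292^4 = 0.149676
P(M+10) = 0.49292^5 = 0.029099
The M+4 peak is largest (0.316798); scaling to 100 gives 10.58 : 51.44 : 100.00 : 97.21 : 47.25 : 9.19.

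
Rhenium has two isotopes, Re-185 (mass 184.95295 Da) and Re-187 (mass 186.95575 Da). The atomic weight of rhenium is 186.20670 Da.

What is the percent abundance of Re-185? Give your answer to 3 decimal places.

37.400%

Writing the weighted mean with unknown fraction x of Re-185:
184.95295·x + 186.95575·(1 − x) = 186.20670
(184.95295 − 186.95575)·x = 186.20670 − 186.95575
x = -0.74905 / -2.00280 = 0.37400 → 37.400% Re-185, 62.600% Re-187.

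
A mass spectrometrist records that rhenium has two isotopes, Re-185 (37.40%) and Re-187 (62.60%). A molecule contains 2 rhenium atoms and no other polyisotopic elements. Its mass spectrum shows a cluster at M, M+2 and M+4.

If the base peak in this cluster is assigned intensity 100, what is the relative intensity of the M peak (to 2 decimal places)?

Binomial terms of (0.3740 + 0.6260)^2: M 0.1399, M+2 0.4682, M+4 0.3919 → M+2 is the base peak.
P(M+2) = C(2,1) × 0.3740^1 × 0.6260^1 = 2 × 0.3740 × 0.6260 = 0.468248 (base)
P(M) = C(2,0) × 0.3740^2 × 0.6260^0 = 1 × 0.139876 × 1.0000 = 0.139876
Relative intensity = 0.139876 / 0.468248 × 100 = 29.87

29.87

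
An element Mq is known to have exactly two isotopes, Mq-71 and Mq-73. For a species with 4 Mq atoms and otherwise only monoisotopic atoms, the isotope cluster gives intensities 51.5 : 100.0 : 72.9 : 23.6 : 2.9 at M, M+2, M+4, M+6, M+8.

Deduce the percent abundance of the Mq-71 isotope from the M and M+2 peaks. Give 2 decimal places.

Let p = fractional abundance of Mq-71. I(M+2)/I(M) = [C(4,1)·p^3·(1−p)] / p^4 = 4·(1−p)/p = 100.0/51.5 = 1.9417
(1−p)/p = 1.9417/4 = 0.4854  ⇒  p = 1/(1 + 0.4854) = 0.6732
Mq-71: 67.32%, Mq-73: 32.68%.

67.32%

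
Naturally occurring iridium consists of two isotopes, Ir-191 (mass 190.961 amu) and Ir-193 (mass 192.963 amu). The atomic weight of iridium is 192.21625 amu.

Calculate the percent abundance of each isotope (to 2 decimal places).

With x = fraction of Ir-191 (so Ir-193 is 1 − x):
190.961·x + 192.963·(1 − x) = 192.21625
(190.961 − 192.963)·x = 192.21625 − 192.963
x = -0.74675 / -2.002 = 0.37300 → 37.30% Ir-191, 62.70% Ir-193.

Ir-191: 37.30%, Ir-193: 62.70%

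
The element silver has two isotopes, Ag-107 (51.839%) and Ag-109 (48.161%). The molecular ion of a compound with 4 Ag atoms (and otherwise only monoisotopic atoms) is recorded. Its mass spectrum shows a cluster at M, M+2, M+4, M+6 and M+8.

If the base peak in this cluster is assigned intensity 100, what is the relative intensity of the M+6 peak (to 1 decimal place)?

61.9

Term probabilities: M 0.0722, M+2 0.2684, M+4 0.3740, M+6 0.2316, M+8 0.0538. Base peak = M+4.
P(M+4) = C(4,2) × 0.51839^2 × 0.48161^2 = 6 × 0.26872819 × 0.23194819 = 0.373986 (base)
P(M+6) = C(4,3) × 0.51839^1 × 0.48161^3 = 4 × 0.51839 × 0.11170857 = 0.231634
Relative intensity = 0.231634 / 0.373986 × 100 = 61.9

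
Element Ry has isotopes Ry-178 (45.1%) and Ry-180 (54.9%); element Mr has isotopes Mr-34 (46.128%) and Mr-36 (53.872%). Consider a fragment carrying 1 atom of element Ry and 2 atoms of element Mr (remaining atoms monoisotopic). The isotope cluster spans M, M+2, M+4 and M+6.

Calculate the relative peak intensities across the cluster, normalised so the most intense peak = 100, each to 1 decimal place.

Element Ry pattern (n=1): 0.4510 : 0.5490
Element Mr pattern (n=2): 0.21277924 : 0.49700152 : 0.29021924
Convolve the two distributions (both contribute in 2-u steps):
  M: 0.4510×0.21277924 = 0.095963
  M+2: 0.4510×0.49700152 + 0.5490×0.21277924 = 0.340963
  M+4: 0.4510×0.29021924 + 0.5490×0.49700152 = 0.403743
  M+6: 0.5490×0.29021924 = 0.159330
Scale to base peak (0.403743) = 100: 23.8 : 84.5 : 100.0 : 39.5

23.8 : 84.5 : 100.0 : 39.5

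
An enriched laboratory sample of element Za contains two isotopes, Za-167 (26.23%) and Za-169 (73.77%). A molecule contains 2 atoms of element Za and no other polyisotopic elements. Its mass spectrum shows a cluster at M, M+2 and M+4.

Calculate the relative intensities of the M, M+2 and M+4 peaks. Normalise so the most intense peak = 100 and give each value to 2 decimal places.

12.64 : 71.11 : 100.00

Each Za atom is independently Za-167 (p = 0.2623) or Za-169 (q = 0.7377); the cluster is the binomial expansion (p + q)^2.
P(M) = 0.2623^2 = 0.068801
P(M+2) = 2 × 0.2623^1 × 0.7377^1 = 0.386997
P(M+4) = 0.7377^2 = 0.544201
The M+4 peak is largest (0.544201); scaling to 100 gives 12.64 : 71.11 : 100.00.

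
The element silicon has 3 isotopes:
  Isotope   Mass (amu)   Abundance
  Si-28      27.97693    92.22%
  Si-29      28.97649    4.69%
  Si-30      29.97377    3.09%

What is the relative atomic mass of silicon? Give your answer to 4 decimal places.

Ar = Σ fᵢ·mᵢ = 0.9222 × 27.97693 + 0.0469 × 28.97649 + 0.0309 × 29.97377
= 25.800325 + 1.358997 + 0.926189 = 28.085511 amu

28.0855 amu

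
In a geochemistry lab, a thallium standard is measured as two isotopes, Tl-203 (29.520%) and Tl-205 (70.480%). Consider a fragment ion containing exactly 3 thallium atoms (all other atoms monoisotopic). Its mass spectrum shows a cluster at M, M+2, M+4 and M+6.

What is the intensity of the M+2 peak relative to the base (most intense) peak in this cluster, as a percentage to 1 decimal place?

Binomial terms of (0.29520 + 0.70480)^3: M 0.0257, M+2 0.1843, M+4 0.4399, M+6 0.3501 → M+4 is the base peak.
P(M+4) = C(3,2) × 0.29520^1 × 0.70480^2 = 3 × 0.2952 × 0.49674304 = 0.439916 (base)
P(M+2) = C(3,1) × 0.29520^2 × 0.70480^1 = 3 × 0.08714304 × 0.7048 = 0.184255
Relative intensity = 0.184255 / 0.439916 × 100 = 41.9

41.9%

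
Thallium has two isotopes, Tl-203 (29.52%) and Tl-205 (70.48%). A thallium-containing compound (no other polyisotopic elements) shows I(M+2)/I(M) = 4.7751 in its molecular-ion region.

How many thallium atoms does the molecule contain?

The M+2/M ratio from n Tl atoms is n · q/p = n · 0.7048/0.2952.
n = 4.7751 × 0.2952/0.7048 = 2.00 ≈ 2

2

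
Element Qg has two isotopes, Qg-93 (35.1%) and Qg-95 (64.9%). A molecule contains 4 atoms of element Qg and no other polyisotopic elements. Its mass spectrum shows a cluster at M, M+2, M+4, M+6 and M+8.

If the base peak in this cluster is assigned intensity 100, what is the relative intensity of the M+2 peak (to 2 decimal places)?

29.25

(0.351 + 0.649)^4 gives M 0.0152, M+2 0.1123, M+4 0.3114, M+6 0.3838, M+8 0.1774; the largest is M+6.
P(M+6) = C(4,3) × 0.351^1 × 0.649^3 = 4 × 0.3510 × 0.27335945 = 0.383797 (base)
P(M+2) = C(4,1) × 0.351^3 × 0.649^1 = 4 × 0.04324355 × 0.6490 = 0.112260
Relative intensity = 0.112260 / 0.383797 × 100 = 29.25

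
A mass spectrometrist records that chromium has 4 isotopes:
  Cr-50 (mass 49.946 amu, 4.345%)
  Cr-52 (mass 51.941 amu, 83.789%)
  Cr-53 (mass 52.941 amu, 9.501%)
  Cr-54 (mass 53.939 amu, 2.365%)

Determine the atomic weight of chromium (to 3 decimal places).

51.997 amu

Average mass = Σ (abundance × isotope mass) = 0.04345 × 49.946 + 0.83789 × 51.941 + 0.09501 × 52.941 + 0.02365 × 53.939
= 2.1702 + 43.5208 + 5.0299 + 1.2757 = 51.9966 amu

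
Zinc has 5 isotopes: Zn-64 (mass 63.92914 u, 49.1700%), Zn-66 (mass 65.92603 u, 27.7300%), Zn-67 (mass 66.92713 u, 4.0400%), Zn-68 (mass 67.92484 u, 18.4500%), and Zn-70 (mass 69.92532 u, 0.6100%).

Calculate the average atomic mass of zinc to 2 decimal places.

Average mass = Σ (abundance × isotope mass) = 0.491700 × 63.92914 + 0.277300 × 65.92603 + 0.040400 × 66.92713 + 0.184500 × 67.92484 + 0.006100 × 69.92532
= 31.433958 + 18.281288 + 2.703856 + 12.532133 + 0.426544 = 65.377779 u

65.38 u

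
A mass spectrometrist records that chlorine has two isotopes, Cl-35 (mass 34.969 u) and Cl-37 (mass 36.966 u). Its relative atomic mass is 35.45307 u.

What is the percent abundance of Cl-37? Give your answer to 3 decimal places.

Writing the weighted mean with unknown fraction x of Cl-35:
34.969·x + 36.966·(1 − x) = 35.45307
(34.969 − 36.966)·x = 35.45307 − 36.966
x = -1.51293 / -1.997 = 0.75760 → 75.760% Cl-35, 24.240% Cl-37.

24.240%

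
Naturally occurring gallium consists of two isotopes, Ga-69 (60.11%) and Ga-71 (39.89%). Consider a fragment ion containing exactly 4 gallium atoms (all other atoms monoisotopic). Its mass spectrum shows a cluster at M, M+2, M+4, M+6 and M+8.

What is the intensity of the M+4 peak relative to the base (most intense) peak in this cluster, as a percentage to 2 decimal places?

99.54%

Binomial terms of (0.6011 + 0.3989)^4: M 0.1306, M+2 0.3465, M+4 0.3450, M+6 0.1526, M+8 0.0253 → M+2 is the base peak.
P(M+2) = C(4,1) × 0.6011^3 × 0.3989^1 = 4 × 0.21719018 × 0.3989 = 0.346549 (base)
P(M+4) = C(4,2) × 0.6011^2 × 0.3989^2 = 6 × 0.36132121 × 0.15912121 = 0.344963
Relative intensity = 0.344963 / 0.346549 × 100 = 99.54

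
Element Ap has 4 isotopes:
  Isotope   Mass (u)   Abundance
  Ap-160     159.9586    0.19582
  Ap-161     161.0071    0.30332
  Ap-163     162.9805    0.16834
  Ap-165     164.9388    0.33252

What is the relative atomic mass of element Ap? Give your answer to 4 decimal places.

162.4414 u

The abundance-weighted mean is 0.19582 × 159.9586 + 0.30332 × 161.0071 + 0.16834 × 162.9805 + 0.33252 × 164.9388
= 31.32309 + 48.83667 + 27.43614 + 54.84545 = 162.44135 u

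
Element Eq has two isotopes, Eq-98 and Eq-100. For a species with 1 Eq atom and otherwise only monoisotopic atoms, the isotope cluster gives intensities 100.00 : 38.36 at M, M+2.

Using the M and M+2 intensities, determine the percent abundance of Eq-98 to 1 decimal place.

Let p = fractional abundance of Eq-98. I(M+2)/I(M) = [C(1,1)·p^0·(1−p)] / p^1 = 1·(1−p)/p = 38.36/100.00 = 0.3836
(1−p)/p = 0.3836/1 = 0.3836  ⇒  p = 1/(1 + 0.3836) = 0.7228
Eq-98: 72.3%, Eq-100: 27.7%.

72.3%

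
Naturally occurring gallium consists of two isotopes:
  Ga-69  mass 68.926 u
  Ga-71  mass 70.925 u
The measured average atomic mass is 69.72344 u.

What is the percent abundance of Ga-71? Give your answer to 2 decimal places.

Let x be the fractional abundance of Ga-69; then Ga-71 has abundance 1 − x.
68.926·x + 70.925·(1 − x) = 69.72344
(68.926 − 70.925)·x = 69.72344 − 70.925
x = -1.20156 / -1.999 = 0.60108 → 60.11% Ga-69, 39.89% Ga-71.

39.89%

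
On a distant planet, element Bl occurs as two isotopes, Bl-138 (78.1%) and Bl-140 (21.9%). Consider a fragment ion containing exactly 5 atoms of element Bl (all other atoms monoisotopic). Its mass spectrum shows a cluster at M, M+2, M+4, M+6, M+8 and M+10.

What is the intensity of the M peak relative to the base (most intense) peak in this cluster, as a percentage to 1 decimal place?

Binomial terms of (0.781 + 0.219)^5: M 0.2906, M+2 0.4074, M+4 0.2285, M+6 0.0641, M+8 0.0090, M+10 0.0005 → M+2 is the base peak.
P(M+2) = C(5,1) × 0.781^4 × 0.219^1 = 5 × 0.37205242 × 0.2190 = 0.407397 (base)
P(M) = C(5,0) × 0.781^5 × 0.219^0 = 1 × 0.29057294 × 1.0000 = 0.290573
Relative intensity = 0.290573 / 0.407397 × 100 = 71.3

71.3%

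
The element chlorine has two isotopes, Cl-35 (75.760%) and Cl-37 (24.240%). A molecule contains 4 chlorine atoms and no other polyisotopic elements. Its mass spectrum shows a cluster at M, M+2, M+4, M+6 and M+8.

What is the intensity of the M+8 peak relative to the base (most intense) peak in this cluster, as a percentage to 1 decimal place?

Binomial terms of (0.75760 + 0.24240)^4: M 0.3294, M+2 0.4216, M+4 0.2023, M+6 0.0432, M+8 0.0035 → M+2 is the base peak.
P(M+2) = C(4,1) × 0.75760^3 × 0.24240^1 = 4 × 0.4348304 × 0.2424 = 0.421612 (base)
P(M+8) = C(4,4) × 0.75760^0 × 0.24240^4 = 1 × 1.0000 × 0.00345247 = 0.003452
Relative intensity = 0.003452 / 0.421612 × 100 = 0.8

0.8%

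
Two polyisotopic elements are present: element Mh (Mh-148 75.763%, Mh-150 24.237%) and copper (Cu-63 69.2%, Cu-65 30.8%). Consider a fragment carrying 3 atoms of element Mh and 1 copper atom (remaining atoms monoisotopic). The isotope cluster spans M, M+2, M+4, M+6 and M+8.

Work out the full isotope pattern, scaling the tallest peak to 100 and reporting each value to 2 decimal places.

Element Mh pattern (n=3): 0.43488206 : 0.41736348 : 0.13351687 : 0.01423759
Copper pattern (n=1): 0.6920 : 0.3080
Convolve the two distributions (both contribute in 2-u steps):
  M: 0.43488206×0.6920 = 0.300938
  M+2: 0.43488206×0.3080 + 0.41736348×0.6920 = 0.422759
  M+4: 0.41736348×0.3080 + 0.13351687×0.6920 = 0.220942
  M+6: 0.13351687×0.3080 + 0.01423759×0.6920 = 0.050976
  M+8: 0.01423759×0.3080 = 0.004385
Scale to base peak (0.422759) = 100: 71.18 : 100.00 : 52.26 : 12.06 : 1.04

71.18 : 100.00 : 52.26 : 12.06 : 1.04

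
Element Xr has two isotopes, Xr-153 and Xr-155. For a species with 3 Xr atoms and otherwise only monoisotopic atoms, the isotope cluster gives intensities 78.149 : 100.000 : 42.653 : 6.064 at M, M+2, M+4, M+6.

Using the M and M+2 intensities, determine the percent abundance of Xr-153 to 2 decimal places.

70.10%

If p is the fraction of Xr that is Xr-153, then I(M+2)/I(M) = [C(3,1)·p^2·(1−p)] / p^3 = 3·(1−p)/p = 100.000/78.149 = 1.2796
(1−p)/p = 1.2796/3 = 0.4265  ⇒  p = 1/(1 + 0.4265) = 0.7010
Xr-153: 70.10%, Xr-155: 29.90%.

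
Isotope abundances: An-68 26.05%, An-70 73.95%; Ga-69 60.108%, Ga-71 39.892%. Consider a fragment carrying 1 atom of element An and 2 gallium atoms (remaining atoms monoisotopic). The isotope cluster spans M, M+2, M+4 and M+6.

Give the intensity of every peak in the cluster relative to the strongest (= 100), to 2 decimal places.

23.76 : 98.99 : 100.00 : 29.71

Element An pattern (n=1): 0.2605 : 0.7395
Gallium pattern (n=2): 0.36129717 : 0.47956567 : 0.15913717
Convolve the two distributions (both contribute in 2-u steps):
  M: 0.2605×0.36129717 = 0.094118
  M+2: 0.2605×0.47956567 + 0.7395×0.36129717 = 0.392106
  M+4: 0.2605×0.15913717 + 0.7395×0.47956567 = 0.396094
  M+6: 0.7395×0.15913717 = 0.117682
Scale to base peak (0.396094) = 100: 23.76 : 98.99 : 100.00 : 29.71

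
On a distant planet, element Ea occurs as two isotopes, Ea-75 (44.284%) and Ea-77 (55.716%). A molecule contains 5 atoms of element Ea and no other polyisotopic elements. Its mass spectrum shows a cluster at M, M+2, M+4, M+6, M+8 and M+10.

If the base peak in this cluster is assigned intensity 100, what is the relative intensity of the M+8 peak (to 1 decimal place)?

Term probabilities: M 0.0170, M+2 0.1071, M+4 0.2696, M+6 0.3392, M+8 0.2134, M+10 0.0537. Base peak = M+6.
P(M+6) = C(5,3) × 0.44284^2 × 0.55716^3 = 10 × 0.19610727 × 0.17295766 = 0.339183 (base)
P(M+8) = C(5,4) × 0.44284^1 × 0.55716^4 = 5 × 0.44284 × 0.09636509 = 0.213372
Relative intensity = 0.213372 / 0.339183 × 100 = 62.9

62.9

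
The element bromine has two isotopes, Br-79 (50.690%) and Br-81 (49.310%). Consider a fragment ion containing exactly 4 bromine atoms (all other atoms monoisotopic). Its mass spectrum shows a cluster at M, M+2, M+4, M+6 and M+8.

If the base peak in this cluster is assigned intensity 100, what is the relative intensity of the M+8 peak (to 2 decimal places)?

15.77

Term probabilities: M 0.0660, M+2 0.2569, M+4 0.3749, M+6 0.2431, M+8 0.0591. Base peak = M+4.
P(M+4) = C(4,2) × 0.50690^2 × 0.49310^2 = 6 × 0.25694761 × 0.24314761 = 0.374857 (base)
P(M+8) = C(4,4) × 0.50690^0 × 0.49310^4 = 1 × 1.0000 × 0.05912076 = 0.059121
Relative intensity = 0.059121 / 0.374857 × 100 = 15.77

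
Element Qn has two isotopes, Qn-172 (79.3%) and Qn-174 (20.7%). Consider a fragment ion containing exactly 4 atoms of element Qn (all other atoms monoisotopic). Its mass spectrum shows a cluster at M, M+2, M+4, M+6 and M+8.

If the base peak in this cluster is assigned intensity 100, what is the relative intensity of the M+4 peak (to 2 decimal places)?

39.16

Term probabilities: M 0.3955, M+2 0.4129, M+4 0.1617, M+6 0.0281, M+8 0.0018. Base peak = M+2.
P(M+2) = C(4,1) × 0.793^3 × 0.207^1 = 4 × 0.49867726 × 0.2070 = 0.412905 (base)
P(M+4) = C(4,2) × 0.793^2 × 0.207^2 = 6 × 0.628849 × 0.042849 = 0.161673
Relative intensity = 0.161673 / 0.412905 × 100 = 39.16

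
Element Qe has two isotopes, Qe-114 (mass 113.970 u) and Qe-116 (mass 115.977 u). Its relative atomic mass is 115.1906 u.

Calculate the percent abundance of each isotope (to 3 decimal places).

With x = fraction of Qe-114 (so Qe-116 is 1 − x):
113.970·x + 115.977·(1 − x) = 115.1906
(113.970 − 115.977)·x = 115.1906 − 115.977
x = -0.7864 / -2.007 = 0.39183 → 39.183% Qe-114, 60.817% Qe-116.

Qe-114: 39.183%, Qe-116: 60.817%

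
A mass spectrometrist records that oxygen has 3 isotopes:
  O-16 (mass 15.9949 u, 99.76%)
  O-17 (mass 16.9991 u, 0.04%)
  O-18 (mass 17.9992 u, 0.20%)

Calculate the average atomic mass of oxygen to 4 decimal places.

15.9993 u

Weight each isotope mass by its fractional abundance: 0.9976 × 15.9949 + 0.0004 × 16.9991 + 0.0020 × 17.9992
= 15.95651 + 0.00680 + 0.03600 = 15.99931 u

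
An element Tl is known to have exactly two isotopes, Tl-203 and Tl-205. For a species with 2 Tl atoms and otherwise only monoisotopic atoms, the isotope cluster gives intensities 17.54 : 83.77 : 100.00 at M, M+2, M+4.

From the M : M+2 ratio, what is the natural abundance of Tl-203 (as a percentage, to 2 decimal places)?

If p is the fraction of Tl that is Tl-203, then I(M+2)/I(M) = [C(2,1)·p^1·(1−p)] / p^2 = 2·(1−p)/p = 83.77/17.54 = 4.7759
(1−p)/p = 4.7759/2 = 2.3880  ⇒  p = 1/(1 + 2.3880) = 0.2952
Tl-203: 29.52%, Tl-205: 70.48%.

29.52%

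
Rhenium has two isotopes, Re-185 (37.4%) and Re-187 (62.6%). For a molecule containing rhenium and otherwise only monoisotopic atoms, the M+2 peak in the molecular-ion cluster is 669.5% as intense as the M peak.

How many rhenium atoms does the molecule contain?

With n Re atoms, P(M+2)/P(M) = C(n,1)·p^(n−1)q / p^n = n·q/p = n · 0.626/0.374.
n = 6.695 × 0.374/0.626 = 4.00 ≈ 4

4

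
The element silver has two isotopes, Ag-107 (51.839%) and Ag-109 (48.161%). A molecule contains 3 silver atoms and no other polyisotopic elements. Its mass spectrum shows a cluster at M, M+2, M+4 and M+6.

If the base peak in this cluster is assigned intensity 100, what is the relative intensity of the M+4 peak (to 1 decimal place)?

92.9

Term probabilities: M 0.1393, M+2 0.3883, M+4 0.3607, M+6 0.1117. Base peak = M+2.
P(M+2) = C(3,1) × 0.51839^2 × 0.48161^1 = 3 × 0.26872819 × 0.48161 = 0.388267 (base)
P(M+4) = C(3,2) × 0.51839^1 × 0.48161^2 = 3 × 0.51839 × 0.23194819 = 0.360719
Relative intensity = 0.360719 / 0.388267 × 100 = 92.9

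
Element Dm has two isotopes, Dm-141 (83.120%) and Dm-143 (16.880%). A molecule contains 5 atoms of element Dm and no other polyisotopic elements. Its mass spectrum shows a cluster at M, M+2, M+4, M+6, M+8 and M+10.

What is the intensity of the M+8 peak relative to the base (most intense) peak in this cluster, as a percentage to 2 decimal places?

Term probabilities: M 0.3968, M+2 0.4029, M+4 0.1636, M+6 0.0332, M+8 0.0034, M+10 0.0001. Base peak = M+2.
P(M+2) = C(5,1) × 0.83120^4 × 0.16880^1 = 5 × 0.47733375 × 0.1688 = 0.402870 (base)
P(M+8) = C(5,4) × 0.83120^1 × 0.16880^4 = 5 × 0.8312 × 0.00081188 = 0.003374
Relative intensity = 0.003374 / 0.402870 × 100 = 0.84

0.84%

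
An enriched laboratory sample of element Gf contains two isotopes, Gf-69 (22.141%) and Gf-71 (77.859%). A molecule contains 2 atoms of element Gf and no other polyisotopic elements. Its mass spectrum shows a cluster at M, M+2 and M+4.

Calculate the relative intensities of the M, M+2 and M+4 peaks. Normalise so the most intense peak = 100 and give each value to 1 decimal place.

The 2 Gf atoms are independent, so intensities follow the terms of (0.22141 + 0.77859)^2.
P(M) = 0.22141^2 = 0.049022
P(M+2) = 2 × 0.22141^1 × 0.77859^1 = 0.344775
P(M+4) = 0.77859^2 = 0.606202
The M+4 peak is largest (0.606202); scaling to 100 gives 8.1 : 56.9 : 100.0.

8.1 : 56.9 : 100.0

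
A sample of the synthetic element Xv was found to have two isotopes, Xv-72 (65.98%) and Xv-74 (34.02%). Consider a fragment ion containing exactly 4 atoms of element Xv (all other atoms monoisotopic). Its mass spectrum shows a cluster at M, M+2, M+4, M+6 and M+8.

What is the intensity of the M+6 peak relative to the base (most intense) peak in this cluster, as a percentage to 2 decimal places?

26.59%

Term probabilities: M 0.1895, M+2 0.3909, M+4 0.3023, M+6 0.1039, M+8 0.0134. Base peak = M+2.
P(M+2) = C(4,1) × 0.6598^3 × 0.3402^1 = 4 × 0.28723472 × 0.3402 = 0.390869 (base)
P(M+6) = C(4,3) × 0.6598^1 × 0.3402^3 = 4 × 0.6598 × 0.0393734 = 0.103914
Relative intensity = 0.103914 / 0.390869 × 100 = 26.59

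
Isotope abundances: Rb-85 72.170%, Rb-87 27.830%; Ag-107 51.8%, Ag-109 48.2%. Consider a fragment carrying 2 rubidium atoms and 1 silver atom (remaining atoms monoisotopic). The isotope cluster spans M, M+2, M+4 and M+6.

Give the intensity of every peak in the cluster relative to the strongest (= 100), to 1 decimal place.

58.8 : 100.0 : 50.9 : 8.1

Rubidium pattern (n=2): 0.52085089 : 0.40169822 : 0.07745089
Silver pattern (n=1): 0.5180 : 0.4820
Convolve the two distributions (both contribute in 2-u steps):
  M: 0.52085089×0.5180 = 0.269801
  M+2: 0.52085089×0.4820 + 0.40169822×0.5180 = 0.459130
  M+4: 0.40169822×0.4820 + 0.07745089×0.5180 = 0.233738
  M+6: 0.07745089×0.4820 = 0.037331
Scale to base peak (0.459130) = 100: 58.8 : 100.0 : 50.9 : 8.1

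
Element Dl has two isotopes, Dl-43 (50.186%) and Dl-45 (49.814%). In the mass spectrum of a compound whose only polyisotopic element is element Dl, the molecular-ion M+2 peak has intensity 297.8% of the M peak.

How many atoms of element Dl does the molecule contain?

3

The M+2/M ratio from n Dl atoms is n · q/p = n · 0.49814/0.50186.
n = 2.978 × 0.50186/0.49814 = 3.00 ≈ 3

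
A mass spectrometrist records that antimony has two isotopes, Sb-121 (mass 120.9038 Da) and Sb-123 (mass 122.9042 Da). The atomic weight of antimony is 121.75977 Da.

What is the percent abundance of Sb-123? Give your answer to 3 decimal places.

With x = fraction of Sb-121 (so Sb-123 is 1 − x):
120.9038·x + 122.9042·(1 − x) = 121.75977
(120.9038 − 122.9042)·x = 121.75977 − 122.9042
x = -1.14443 / -2.0004 = 0.57210 → 57.210% Sb-121, 42.790% Sb-123.

42.790%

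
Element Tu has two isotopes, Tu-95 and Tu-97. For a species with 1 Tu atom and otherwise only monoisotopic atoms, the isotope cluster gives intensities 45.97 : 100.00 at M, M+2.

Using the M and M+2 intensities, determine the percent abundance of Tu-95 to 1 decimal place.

31.5%

If p is the fraction of Tu that is Tu-95, then I(M+2)/I(M) = [C(1,1)·p^0·(1−p)] / p^1 = 1·(1−p)/p = 100.00/45.97 = 2.1753
(1−p)/p = 2.1753/1 = 2.1753  ⇒  p = 1/(1 + 2.1753) = 0.3149
Tu-95: 31.5%, Tu-97: 68.5%.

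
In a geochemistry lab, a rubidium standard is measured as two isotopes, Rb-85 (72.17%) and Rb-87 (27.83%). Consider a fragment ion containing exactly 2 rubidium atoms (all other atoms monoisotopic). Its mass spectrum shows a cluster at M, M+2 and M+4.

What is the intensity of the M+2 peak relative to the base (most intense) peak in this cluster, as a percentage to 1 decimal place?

77.1%

Binomial terms of (0.7217 + 0.2783)^2: M 0.5209, M+2 0.4017, M+4 0.0775 → M is the base peak.
P(M) = C(2,0) × 0.7217^2 × 0.2783^0 = 1 × 0.52085089 × 1.0000 = 0.520851 (base)
P(M+2) = C(2,1) × 0.7217^1 × 0.2783^1 = 2 × 0.7217 × 0.2783 = 0.401698
Relative intensity = 0.401698 / 0.520851 × 100 = 77.1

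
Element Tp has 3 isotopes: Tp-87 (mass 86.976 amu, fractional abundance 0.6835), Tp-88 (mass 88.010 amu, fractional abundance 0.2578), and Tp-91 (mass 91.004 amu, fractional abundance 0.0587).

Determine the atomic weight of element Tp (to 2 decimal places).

87.48 amu

Average mass = Σ (abundance × isotope mass) = 0.6835 × 86.976 + 0.2578 × 88.010 + 0.0587 × 91.004
= 59.4481 + 22.6890 + 5.3419 = 87.4790 amu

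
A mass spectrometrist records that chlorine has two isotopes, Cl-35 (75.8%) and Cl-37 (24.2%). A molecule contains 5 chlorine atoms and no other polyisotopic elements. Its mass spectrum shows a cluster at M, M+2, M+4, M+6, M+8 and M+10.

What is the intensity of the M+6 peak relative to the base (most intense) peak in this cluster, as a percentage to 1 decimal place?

20.4%

(0.758 + 0.242)^5 gives M 0.2502, M+2 0.3994, M+4 0.2551, M+6 0.0814, M+8 0.0130, M+10 0.0008; the largest is M+2.
P(M+2) = C(5,1) × 0.758^4 × 0.242^1 = 5 × 0.33012379 × 0.2420 = 0.399450 (base)
P(M+6) = C(5,3) × 0.758^2 × 0.242^3 = 10 × 0.574564 × 0.01417249 = 0.081430
Relative intensity = 0.081430 / 0.399450 × 100 = 20.4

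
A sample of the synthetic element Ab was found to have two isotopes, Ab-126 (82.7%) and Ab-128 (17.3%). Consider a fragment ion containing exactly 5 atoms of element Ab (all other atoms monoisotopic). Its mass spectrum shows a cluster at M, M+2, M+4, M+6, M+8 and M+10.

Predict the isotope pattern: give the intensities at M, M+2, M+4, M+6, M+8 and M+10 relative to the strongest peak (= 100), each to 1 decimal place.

95.6 : 100.0 : 41.8 : 8.8 : 0.9 : 0.0

Each Ab atom is independently Ab-126 (p = 0.827) or Ab-128 (q = 0.173); the cluster is the binomial expansion (p + q)^5.
P(M) = 0.827^5 = 0.386837
P(M+2) = 5 × 0.827^4 × 0.173^1 = 0.404611
P(M+4) = 10 × 0.827^3 × 0.173^2 = 0.169281
P(M+6) = 10 × 0.827^2 × 0.173^3 = 0.035412
P(M+8) = 5 × 0.827^1 × 0.173^4 = 0.003704
P(M+10) = 0.173^5 = 0.000155
The M+2 peak is largest (0.404611); scaling to 100 gives 95.6 : 100.0 : 41.8 : 8.8 : 0.9 : 0.0.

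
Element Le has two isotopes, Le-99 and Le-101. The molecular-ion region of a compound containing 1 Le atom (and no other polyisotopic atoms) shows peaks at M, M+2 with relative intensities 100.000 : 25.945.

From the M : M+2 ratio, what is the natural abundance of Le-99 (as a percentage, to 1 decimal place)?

79.4%

If p is the fraction of Le that is Le-99, then I(M+2)/I(M) = [C(1,1)·p^0·(1−p)] / p^1 = 1·(1−p)/p = 25.945/100.000 = 0.2595
(1−p)/p = 0.2595/1 = 0.2595  ⇒  p = 1/(1 + 0.2595) = 0.7940
Le-99: 79.4%, Le-101: 20.6%.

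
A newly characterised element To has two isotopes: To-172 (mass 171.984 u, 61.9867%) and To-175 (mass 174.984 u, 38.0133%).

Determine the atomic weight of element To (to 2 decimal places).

173.12 u

Average mass = Σ (abundance × isotope mass) = 0.619867 × 171.984 + 0.380133 × 174.984
= 106.6072 + 66.5172 = 173.1244 u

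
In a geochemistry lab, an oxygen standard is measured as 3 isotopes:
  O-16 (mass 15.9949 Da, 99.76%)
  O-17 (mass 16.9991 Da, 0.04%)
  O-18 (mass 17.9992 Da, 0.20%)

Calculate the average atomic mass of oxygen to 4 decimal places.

Weight each isotope mass by its fractional abundance: 0.9976 × 15.9949 + 0.0004 × 16.9991 + 0.0020 × 17.9992
= 15.95651 + 0.00680 + 0.03600 = 15.99931 Da

15.9993 Da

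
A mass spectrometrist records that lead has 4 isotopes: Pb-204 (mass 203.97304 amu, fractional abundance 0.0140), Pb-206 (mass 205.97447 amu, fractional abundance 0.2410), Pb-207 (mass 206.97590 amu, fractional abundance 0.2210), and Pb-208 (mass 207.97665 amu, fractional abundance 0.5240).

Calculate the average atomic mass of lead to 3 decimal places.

Average mass = Σ (abundance × isotope mass) = 0.0140 × 203.97304 + 0.2410 × 205.97447 + 0.2210 × 206.97590 + 0.5240 × 207.97665
= 2.855623 + 49.639847 + 45.741674 + 108.979765 = 207.216909 amu

207.217 amu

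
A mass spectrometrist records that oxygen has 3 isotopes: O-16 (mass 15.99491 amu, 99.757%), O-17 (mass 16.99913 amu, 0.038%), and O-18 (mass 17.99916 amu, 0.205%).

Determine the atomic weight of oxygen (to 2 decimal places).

The abundance-weighted mean is 0.99757 × 15.99491 + 0.00038 × 16.99913 + 0.00205 × 17.99916
= 15.956042 + 0.006460 + 0.036898 = 15.999400 amu

16.00 amu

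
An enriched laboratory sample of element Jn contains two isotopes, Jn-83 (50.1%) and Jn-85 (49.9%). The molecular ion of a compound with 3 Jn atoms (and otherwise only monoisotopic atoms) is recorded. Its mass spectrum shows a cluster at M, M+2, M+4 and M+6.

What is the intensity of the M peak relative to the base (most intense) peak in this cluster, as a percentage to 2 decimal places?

Term probabilities: M 0.1258, M+2 0.3757, M+4 0.3742, M+6 0.1243. Base peak = M+2.
P(M+2) = C(3,1) × 0.501^2 × 0.499^1 = 3 × 0.251001 × 0.4990 = 0.375748 (base)
P(M) = C(3,0) × 0.501^3 × 0.499^0 = 1 × 0.1257515 × 1.0000 = 0.125752
Relative intensity = 0.125752 / 0.375748 × 100 = 33.47

33.47%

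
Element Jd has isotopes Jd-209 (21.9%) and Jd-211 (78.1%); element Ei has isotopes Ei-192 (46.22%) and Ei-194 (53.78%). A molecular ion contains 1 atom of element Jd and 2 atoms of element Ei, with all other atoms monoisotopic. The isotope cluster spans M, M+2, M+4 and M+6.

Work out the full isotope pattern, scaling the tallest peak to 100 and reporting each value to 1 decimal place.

10.4 : 61.1 : 100.0 : 50.0

Element Jd pattern (n=1): 0.2190 : 0.7810
Element Ei pattern (n=2): 0.21362884 : 0.49714232 : 0.28922884
Convolve the two distributions (both contribute in 2-u steps):
  M: 0.2190×0.21362884 = 0.046785
  M+2: 0.2190×0.49714232 + 0.7810×0.21362884 = 0.275718
  M+4: 0.2190×0.28922884 + 0.7810×0.49714232 = 0.451609
  M+6: 0.7810×0.28922884 = 0.225888
Scale to base peak (0.451609) = 100: 10.4 : 61.1 : 100.0 : 50.0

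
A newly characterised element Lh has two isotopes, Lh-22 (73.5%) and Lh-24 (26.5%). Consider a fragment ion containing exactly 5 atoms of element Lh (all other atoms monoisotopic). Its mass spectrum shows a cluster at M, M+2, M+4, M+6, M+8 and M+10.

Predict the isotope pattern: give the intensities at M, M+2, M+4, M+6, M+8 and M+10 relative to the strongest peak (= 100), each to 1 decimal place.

Expanding (0.735 + 0.265)^5:
P(M) = 0.735^5 = 0.214505
P(M+2) = 5 × 0.735^4 × 0.265^1 = 0.386692
P(M+4) = 10 × 0.735^3 × 0.265^2 = 0.278839
P(M+6) = 10 × 0.735^2 × 0.265^3 = 0.100534
P(M+8) = 5 × 0.735^1 × 0.265^4 = 0.018123
P(M+10) = 0.265^5 = 0.001307
The M+2 peak is largest (0.386692); scaling to 100 gives 55.5 : 100.0 : 72.1 : 26.0 : 4.7 : 0.3.

55.5 : 100.0 : 72.1 : 26.0 : 4.7 : 0.3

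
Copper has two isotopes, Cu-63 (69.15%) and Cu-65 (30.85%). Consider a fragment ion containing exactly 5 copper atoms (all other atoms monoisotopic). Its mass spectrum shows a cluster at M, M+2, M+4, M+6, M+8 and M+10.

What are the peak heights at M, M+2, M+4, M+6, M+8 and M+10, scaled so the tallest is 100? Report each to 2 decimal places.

44.83 : 100.00 : 89.23 : 39.81 : 8.88 : 0.79

Each Cu atom is independently Cu-63 (p = 0.6915) or Cu-65 (q = 0.3085); the cluster is the binomial expansion (p + q)^5.
P(M) = 0.6915^5 = 0.158111
P(M+2) = 5 × 0.6915^4 × 0.3085^1 = 0.352691
P(M+4) = 10 × 0.6915^3 × 0.3085^2 = 0.314693
P(M+6) = 10 × 0.6915^2 × 0.3085^3 = 0.140394
P(M+8) = 5 × 0.6915^1 × 0.3085^4 = 0.031317
P(M+10) = 0.3085^5 = 0.002794
The M+2 peak is largest (0.352691); scaling to 100 gives 44.83 : 100.00 : 89.23 : 39.81 : 8.88 : 0.79.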